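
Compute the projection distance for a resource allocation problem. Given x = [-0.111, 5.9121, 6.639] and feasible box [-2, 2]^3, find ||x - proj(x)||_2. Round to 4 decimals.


Project each component onto [-2, 2].
clip(-0.111) = -0.111, clip(5.9121) = 2.0, clip(6.639) = 2.0
Projection = [-0.111, 2.0, 2.0]
Squared diffs: [0.0, 15.3045, 21.5203]
Distance = sqrt(36.8248) = 6.0683


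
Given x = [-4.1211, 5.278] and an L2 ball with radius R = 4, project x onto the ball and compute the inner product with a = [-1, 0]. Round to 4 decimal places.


Step 1: Compute ||x|| (intermediates to 6 decimals).
||x|| = sqrt((-4.1211)^2 + 5.278^2) = 6.696324
Step 2: Project.
Since ||x|| > R, scale = R/||x|| = 4/6.696324 = 0.597343, proj(x) = scale * x
proj(x) = [-2.46171, 3.152776]
Step 3: Dot product.
a^T * proj(x) = -1*(-2.46171) + 0*3.152776 = 2.4617


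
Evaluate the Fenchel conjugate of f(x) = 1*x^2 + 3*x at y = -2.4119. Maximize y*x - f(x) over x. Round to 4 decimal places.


f*(y) = sup_x {y*x - a*x^2 - b*x} = sup_x {(y-b)*x - a*x^2}
FOC: (y - b) - 2a*x = 0 => x* = (y - b)/(2a)
x* = (-2.4119 - 3)/(2*1) = -2.706
f*(-2.4119) = (y-b)^2/(4a) = (-2.4119 - 3)^2/(4*1)
= 29.2887/4 = 7.3222


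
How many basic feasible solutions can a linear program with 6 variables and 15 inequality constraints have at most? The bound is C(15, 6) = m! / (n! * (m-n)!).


Each vertex corresponds to some choice of n active constraints out of m, so the number of vertices is at most C(m, n) = m! / (n!(m-n)!).
m = 15, n = 6
Numerator: 15 * 14 * 13 * 12 * 11 * 10
Denominator: 6! = 720
C(15, 6) = 5005


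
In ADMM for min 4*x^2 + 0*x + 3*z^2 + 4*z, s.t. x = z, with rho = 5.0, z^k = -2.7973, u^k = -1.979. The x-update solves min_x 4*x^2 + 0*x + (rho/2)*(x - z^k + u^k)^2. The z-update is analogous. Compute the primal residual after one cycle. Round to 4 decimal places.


ADMM iteration with rho = 5.0, z^k = -2.7973, u^k = -1.979
Step 1: x-update.
Minimize 4*x^2 + 0*x + (5.0/2)*(x + 2.7973 - 1.979)^2
FOC: (2*4 + 5.0)*x = 0 + 5.0*(-2.7973 + 1.979)
x^{k+1} = -0.3147
Step 2: z-update.
Minimize 3*z^2 + 4*z + (5.0/2)*(-0.3147 - z - 1.979)^2
FOC: (2*3 + 5.0)*z = -4 + 5.0*(-0.3147 - 1.979)
z^{k+1} = -1.4062
Step 3: u-update.
u^{k+1} = -1.979 - 0.3147 + 1.4062 = -0.8875
Step 4: Primal residual = |-0.3147 + 1.4062| = 1.0915


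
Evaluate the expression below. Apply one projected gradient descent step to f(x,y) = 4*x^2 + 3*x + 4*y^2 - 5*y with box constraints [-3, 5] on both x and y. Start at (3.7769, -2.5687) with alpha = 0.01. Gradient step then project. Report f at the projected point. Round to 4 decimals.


Step 1: Compute gradient at (3.7769, -2.5687).
grad_x = 2*4*3.7769 + 3 = 33.2152
grad_y = 2*4*-2.5687 - 5 = -25.5496
Step 2: Gradient step.
x_raw = 3.7769 - 0.01*33.2152 = 3.4447
y_raw = -2.5687 - 0.01*-25.5496 = -2.3132
Step 3: Project onto [-3, 5].
x_proj = clip(3.4447) = 3.4447
y_proj = clip(-2.3132) = -2.3132
Step 4: Evaluate f.
f(3.4447, -2.3132) = 90.7691


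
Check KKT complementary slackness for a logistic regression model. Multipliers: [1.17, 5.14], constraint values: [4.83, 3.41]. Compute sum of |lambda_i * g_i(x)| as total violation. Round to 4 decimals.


KKT complementary slackness check:
lambda_1 * g_1 = 1.17 * 4.83 = 5.6511
lambda_2 * g_2 = 5.14 * 3.41 = 17.5274
Total violation = 5.6511 + 17.5274 = 23.1785


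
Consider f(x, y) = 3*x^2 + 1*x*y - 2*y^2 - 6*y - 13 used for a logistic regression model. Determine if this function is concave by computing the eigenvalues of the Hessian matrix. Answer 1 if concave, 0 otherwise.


The Hessian of f(x,y) = 3*x^2 + 1*x*y - 2*y^2 - 6*y - 13 is:
H = [[6, 1], [1, -4]]
Trace = 6 - 4 = 2
Determinant = 6*-4 - (1)^2 = -25
Discriminant = (2)^2 - 4*-25 = 104.0
Eigenvalues: lambda_1 = -4.099, lambda_2 = 6.099
The function is not concave.

0


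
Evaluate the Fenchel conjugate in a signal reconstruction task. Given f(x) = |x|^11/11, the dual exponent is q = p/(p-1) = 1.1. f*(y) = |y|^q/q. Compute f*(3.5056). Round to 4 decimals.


The conjugate exponent q satisfies 1/p + 1/q = 1.
p = 11, so q = 11/(11 - 1) = 1.1
|y|^q = 3.5056^1.1 = 3.9741
f*(3.5056) = 3.9741 / 1.1 = 3.6128


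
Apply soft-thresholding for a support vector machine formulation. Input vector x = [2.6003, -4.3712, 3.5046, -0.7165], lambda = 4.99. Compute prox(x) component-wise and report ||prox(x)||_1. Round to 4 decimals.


Soft-thresholding with lambda = 4.99:
prox(2.6003) = sign(2.6003)*max(|2.6003| - 4.99, 0) = 0.0
prox(-4.3712) = sign(-4.3712)*max(|-4.3712| - 4.99, 0) = 0.0
prox(3.5046) = sign(3.5046)*max(|3.5046| - 4.99, 0) = 0.0
prox(-0.7165) = sign(-0.7165)*max(|-0.7165| - 4.99, 0) = 0.0
prox(x) = [0.0, 0.0, 0.0, 0.0]
||prox(x)||_1 = 0.0 + 0.0 + 0.0 + 0.0 = 0.0


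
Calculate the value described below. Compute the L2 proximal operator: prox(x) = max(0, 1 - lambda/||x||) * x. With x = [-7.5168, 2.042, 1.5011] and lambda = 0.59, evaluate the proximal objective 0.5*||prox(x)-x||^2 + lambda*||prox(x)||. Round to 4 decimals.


Step 1: Compute ||x||.
||x|| = 7.9325
Step 2: Compute scaling factor.
scale = max(0, 1 - 0.59/7.9325) = 0.9256
Step 3: prox(x) = [-6.9577, 1.8901, 1.3895]
||prox(x)|| = 7.3425
Step 4: Proximal objective.
0.5*||prox-x||^2 = 0.1741
lambda*||prox|| = 4.3321
Total = 4.5062


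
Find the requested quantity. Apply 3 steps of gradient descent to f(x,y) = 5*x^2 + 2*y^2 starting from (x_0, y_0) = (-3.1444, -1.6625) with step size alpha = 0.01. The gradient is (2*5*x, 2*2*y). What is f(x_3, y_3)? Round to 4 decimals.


Gradient descent on f(x,y) = 5*x^2 + 2*y^2.
Starting point: (-3.1444, -1.6625), alpha = 0.01
Step 1: grad_x = 2*5*-3.1444 = -31.444, grad_y = 2*2*-1.6625 = -6.65
  x_1 = -3.1444 - 0.01*-31.444 = -2.83
  y_1 = -1.6625 - 0.01*-6.65 = -1.596
Step 2: grad_x = 2*5*-2.83 = -28.2996, grad_y = 2*2*-1.596 = -6.384
  x_2 = -2.83 - 0.01*-28.2996 = -2.547
  y_2 = -1.596 - 0.01*-6.384 = -1.5322
Step 3: grad_x = 2*5*-2.547 = -25.4696, grad_y = 2*2*-1.5322 = -6.1286
  x_3 = -2.547 - 0.01*-25.4696 = -2.2923
  y_3 = -1.5322 - 0.01*-6.1286 = -1.4709
f(-2.2923, -1.4709) = 5*(-2.2923)^2 + 2*(-1.4709)^2 = 30.5994


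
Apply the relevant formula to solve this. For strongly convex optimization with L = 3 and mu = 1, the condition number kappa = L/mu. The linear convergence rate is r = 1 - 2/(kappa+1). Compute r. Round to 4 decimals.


Step 1: Compute the condition number.
kappa = L/mu = 3/1 = 3.0
Step 2: Compute the convergence rate.
r = 1 - 2/(kappa + 1) = 1 - 2*mu/(L + mu) = (L - mu)/(L + mu) = 2/4 = 0.5


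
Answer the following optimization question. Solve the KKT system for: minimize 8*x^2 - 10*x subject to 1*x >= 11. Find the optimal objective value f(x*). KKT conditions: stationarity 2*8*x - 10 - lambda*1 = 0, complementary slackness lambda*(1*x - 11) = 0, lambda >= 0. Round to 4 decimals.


Step 1: Try lambda = 0 (constraint inactive).
x_unc = 10/(2*8) = 0.625
Check: 1*0.625 = 0.625 < 11 -- violated!
Step 2: Constraint must be active: 1*x = 11
x* = 11/1 = 11.0
lambda = (2*8*11.0 - 10)/1 = 166.0
Step 3: Compute optimal value.
f(x*) = 8*11.0^2 - 10*11.0 = 858.0


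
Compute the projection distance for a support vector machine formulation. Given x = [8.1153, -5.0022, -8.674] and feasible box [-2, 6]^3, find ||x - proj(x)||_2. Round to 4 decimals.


Project each component onto [-2, 6].
clip(8.1153) = 6.0, clip(-5.0022) = -2.0, clip(-8.674) = -2.0
Projection = [6.0, -2.0, -2.0]
Squared diffs: [4.4745, 9.0132, 44.5423]
Distance = sqrt(58.03) = 7.6177


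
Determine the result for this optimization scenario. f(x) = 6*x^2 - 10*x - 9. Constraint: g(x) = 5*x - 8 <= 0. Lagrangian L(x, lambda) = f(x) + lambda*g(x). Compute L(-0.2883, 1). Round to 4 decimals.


Step 1: Evaluate f(x).
f(-0.2883) = 6*(-0.2883)^2 - 10*(-0.2883) - 9 = -5.6183
Step 2: Evaluate g(x).
g(-0.2883) = 5*-0.2883 - 8 = -9.4415
Step 3: Compute Lagrangian.
L = -5.6183 + 1*-9.4415 = -15.0598


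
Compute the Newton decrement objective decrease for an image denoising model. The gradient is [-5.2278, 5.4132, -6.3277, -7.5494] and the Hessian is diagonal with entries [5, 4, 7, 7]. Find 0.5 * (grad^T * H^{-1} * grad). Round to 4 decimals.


Step 1: H is diagonal, so H^(-1) * g = [-1.0456, 1.3533, -0.904, -1.0785].
Step 2: g^T H^(-1) g = sum_i g_i^2 / H_ii
  = (-5.2278)^2/5 + (5.4132)^2/4 + (-6.3277)^2/7 + (-7.5494)^2/7
  = 5.466 + 7.3257 + 5.72 + 8.1419 = 26.6536
Step 3: Objective decrease = 0.5 * g^T H^(-1) g = 13.3268


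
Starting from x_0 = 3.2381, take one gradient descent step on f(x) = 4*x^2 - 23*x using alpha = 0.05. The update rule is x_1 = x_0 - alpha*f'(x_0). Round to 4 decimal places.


We compute the gradient at x_0 and apply the update.
f'(x) = 8*x - 23
f'(3.2381) = 8*3.2381 - 23 = 2.9048
x_1 = 3.2381 - 0.05*2.9048 = 3.0929


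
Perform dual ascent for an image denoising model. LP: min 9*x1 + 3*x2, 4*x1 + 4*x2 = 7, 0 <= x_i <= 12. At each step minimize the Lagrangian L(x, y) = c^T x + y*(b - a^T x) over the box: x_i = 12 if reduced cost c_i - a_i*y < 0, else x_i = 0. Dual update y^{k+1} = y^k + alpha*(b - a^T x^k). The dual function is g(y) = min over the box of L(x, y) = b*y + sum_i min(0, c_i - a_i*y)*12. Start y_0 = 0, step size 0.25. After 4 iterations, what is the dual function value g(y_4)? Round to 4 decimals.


Dual ascent for LP: min 9*x1 + 3*x2, 4*x1 + 4*x2 = 7, 0 <= x_i <= 12
Step 1: y^k = 0.0, reduced costs: (9.0, 3.0)
  x^k = (0.0, 0.0), subgradient = b - a^T x = 7.0
  y^{k+1} = 0.0 + 0.25*7.0 = 1.75
Step 2: y^k = 1.75, reduced costs: (2.0, -4.0)
  x^k = (0.0, 12.0), subgradient = b - a^T x = -41.0
  y^{k+1} = 1.75 + 0.25*-41.0 = -8.5
Step 3: y^k = -8.5, reduced costs: (43.0, 37.0)
  x^k = (0.0, 0.0), subgradient = b - a^T x = 7.0
  y^{k+1} = -8.5 + 0.25*7.0 = -6.75
Step 4: y^k = -6.75, reduced costs: (36.0, 30.0)
  x^k = (0.0, 0.0), subgradient = b - a^T x = 7.0
  y^{k+1} = -6.75 + 0.25*7.0 = -5.0
Dual objective at y_4 = -5.0: reduced costs (29.0, 23.0), box minimizer x = (0.0, 0.0)
g(y_4) = b*y + (c1 - a1*y)*x1 + (c2 - a2*y)*x2 = 7*(-5.0) + 29.0*0.0 + 23.0*0.0 = -35.0 + 0.0 + 0.0 = -35.0


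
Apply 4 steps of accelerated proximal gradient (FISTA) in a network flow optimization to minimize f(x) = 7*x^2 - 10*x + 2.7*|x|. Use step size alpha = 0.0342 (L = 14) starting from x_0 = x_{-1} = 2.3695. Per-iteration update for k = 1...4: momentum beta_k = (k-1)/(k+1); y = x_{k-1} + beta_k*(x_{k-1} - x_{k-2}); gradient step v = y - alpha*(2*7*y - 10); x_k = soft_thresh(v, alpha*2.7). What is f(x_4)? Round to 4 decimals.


FISTA on f(x) = 7*x^2 - 10*x + 2.7*|x|
L = 14, alpha = 0.0342
Iteration 1: beta = 0.0, y = 2.3695 + 0.0*(2.3695 - 2.3695) = 2.3695
  grad(y) = 23.173, v = y - alpha*grad = 1.577
  prox(v) = soft_thresh(1.577, 0.0923) = 1.4846
Iteration 2: beta = 0.3333, y = 1.4846 + 0.3333*(1.4846 - 2.3695) = 1.1897
  grad(y) = 6.6557, v = y - alpha*grad = 0.9621
  prox(v) = soft_thresh(0.9621, 0.0923) = 0.8697
Iteration 3: beta = 0.5, y = 0.8697 + 0.5*(0.8697 - 1.4846) = 0.5623
  grad(y) = -2.1282, v = y - alpha*grad = 0.6351
  prox(v) = soft_thresh(0.6351, 0.0923) = 0.5427
Iteration 4: beta = 0.6, y = 0.5427 + 0.6*(0.5427 - 0.8697) = 0.3465
  grad(y) = -5.1489, v = y - alpha*grad = 0.5226
  prox(v) = soft_thresh(0.5226, 0.0923) = 0.4303
f(x_4) = 7*0.4303^2 - 10*0.4303 + 2.7*|0.4303| = -1.845


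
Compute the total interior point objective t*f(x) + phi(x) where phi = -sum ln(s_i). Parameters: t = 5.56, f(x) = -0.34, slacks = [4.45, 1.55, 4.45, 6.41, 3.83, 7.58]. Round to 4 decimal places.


Step 1: Compute log-barrier.
ln values: [1.4929, 0.4383, 1.4929, 1.8579, 1.3429, 2.0255]
phi = -(1.4929 + 0.4383 + 1.4929 + 1.8579 + 1.3429 + 2.0255) = -8.6503
Step 2: Compute augmented objective.
t*f(x) = 5.56*-0.34 = -1.8904
Total = -1.8904 - 8.6503 = -10.5407


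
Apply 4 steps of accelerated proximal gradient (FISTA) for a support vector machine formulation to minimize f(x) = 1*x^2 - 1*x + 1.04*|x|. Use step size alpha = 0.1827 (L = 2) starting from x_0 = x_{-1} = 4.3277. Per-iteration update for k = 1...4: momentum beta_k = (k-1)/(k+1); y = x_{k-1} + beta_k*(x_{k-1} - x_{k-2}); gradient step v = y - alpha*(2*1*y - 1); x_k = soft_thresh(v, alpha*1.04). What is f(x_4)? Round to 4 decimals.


FISTA on f(x) = 1*x^2 - 1*x + 1.04*|x|
L = 2, alpha = 0.1827
Iteration 1: beta = 0.0, y = 4.3277 + 0.0*(4.3277 - 4.3277) = 4.3277
  grad(y) = 7.6554, v = y - alpha*grad = 2.9291
  prox(v) = soft_thresh(2.9291, 0.19) = 2.7391
Iteration 2: beta = 0.3333, y = 2.7391 + 0.3333*(2.7391 - 4.3277) = 2.2095
  grad(y) = 3.419, v = y - alpha*grad = 1.5848
  prox(v) = soft_thresh(1.5848, 0.19) = 1.3948
Iteration 3: beta = 0.5, y = 1.3948 + 0.5*(1.3948 - 2.7391) = 0.7227
  grad(y) = 0.4455, v = y - alpha*grad = 0.6413
  prox(v) = soft_thresh(0.6413, 0.19) = 0.4513
Iteration 4: beta = 0.6, y = 0.4513 + 0.6*(0.4513 - 1.3948) = -0.1148
  grad(y) = -1.2295, v = y - alpha*grad = 0.1099
  prox(v) = soft_thresh(0.1099, 0.19) = 0.0
f(x_4) = 1*0.0^2 - 1*0.0 + 1.04*|0.0| = 0.0


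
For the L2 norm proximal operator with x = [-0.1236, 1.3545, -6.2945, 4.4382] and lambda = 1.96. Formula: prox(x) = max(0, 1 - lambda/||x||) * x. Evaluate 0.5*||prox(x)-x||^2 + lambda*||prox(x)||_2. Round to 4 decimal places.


Step 1: Compute ||x||.
||x|| = 7.821
Step 2: Compute scaling factor.
scale = max(0, 1 - 1.96/7.821) = 0.7494
Step 3: prox(x) = [-0.0926, 1.0151, -4.7171, 3.326]
||prox(x)|| = 5.861
Step 4: Proximal objective.
0.5*||prox-x||^2 = 1.9208
lambda*||prox|| = 11.4876
Total = 13.4084


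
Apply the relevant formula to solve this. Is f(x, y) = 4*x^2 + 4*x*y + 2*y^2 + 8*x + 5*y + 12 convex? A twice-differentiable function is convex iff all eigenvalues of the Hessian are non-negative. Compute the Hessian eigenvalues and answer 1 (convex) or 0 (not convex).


The Hessian of f(x,y) = 4*x^2 + 4*x*y + 2*y^2 + 8*x + 5*y + 12 is:
H = [[8, 4], [4, 4]]
Trace = 8 + 4 = 12
Determinant = 8*4 - (4)^2 = 16
Discriminant = (12)^2 - 4*16 = 80.0
Eigenvalues: lambda_1 = 1.5279, lambda_2 = 10.4721
The function is convex.

1


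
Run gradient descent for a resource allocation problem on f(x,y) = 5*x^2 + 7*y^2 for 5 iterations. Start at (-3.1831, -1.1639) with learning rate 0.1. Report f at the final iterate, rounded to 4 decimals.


Gradient descent on f(x,y) = 5*x^2 + 7*y^2.
Starting point: (-3.1831, -1.1639), alpha = 0.1
Step 1: grad_x = 2*5*-3.1831 = -31.831, grad_y = 2*7*-1.1639 = -16.2946
  x_1 = -3.1831 - 0.1*-31.831 = 0.0
  y_1 = -1.1639 - 0.1*-16.2946 = 0.4656
Step 2: grad_x = 2*5*0.0 = 0.0, grad_y = 2*7*0.4656 = 6.5178
  x_2 = 0.0 - 0.1*0.0 = 0.0
  y_2 = 0.4656 - 0.1*6.5178 = -0.1862
Step 3: grad_x = 2*5*0.0 = 0.0, grad_y = 2*7*-0.1862 = -2.6071
  x_3 = 0.0 - 0.1*0.0 = 0.0
  y_3 = -0.1862 - 0.1*-2.6071 = 0.0745
Step 4: grad_x = 2*5*0.0 = 0.0, grad_y = 2*7*0.0745 = 1.0429
  x_4 = 0.0 - 0.1*0.0 = 0.0
  y_4 = 0.0745 - 0.1*1.0429 = -0.0298
Step 5: grad_x = 2*5*0.0 = 0.0, grad_y = 2*7*-0.0298 = -0.4171
  x_5 = 0.0 - 0.1*0.0 = 0.0
  y_5 = -0.0298 - 0.1*-0.4171 = 0.0119
f(0.0, 0.0119) = 5*0.0^2 + 7*0.0119^2 = 0.001


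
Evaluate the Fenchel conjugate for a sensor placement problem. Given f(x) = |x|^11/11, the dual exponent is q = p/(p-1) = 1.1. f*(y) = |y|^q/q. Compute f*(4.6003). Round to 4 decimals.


The conjugate exponent q satisfies 1/p + 1/q = 1.
p = 11, so q = 11/(11 - 1) = 1.1
|y|^q = 4.6003^1.1 = 5.3588
f*(4.6003) = 5.3588 / 1.1 = 4.8716


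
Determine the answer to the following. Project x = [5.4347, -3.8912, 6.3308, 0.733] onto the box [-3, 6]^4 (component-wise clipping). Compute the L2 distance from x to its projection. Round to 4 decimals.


Project each component onto [-3, 6].
clip(5.4347) = 5.4347, clip(-3.8912) = -3.0, clip(6.3308) = 6.0, clip(0.733) = 0.733
Projection = [5.4347, -3.0, 6.0, 0.733]
Squared diffs: [0.0, 0.7942, 0.1094, 0.0]
Distance = sqrt(0.9036) = 0.9506


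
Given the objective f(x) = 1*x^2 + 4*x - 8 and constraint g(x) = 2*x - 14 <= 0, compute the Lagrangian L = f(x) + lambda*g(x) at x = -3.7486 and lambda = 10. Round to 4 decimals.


Step 1: Evaluate f(x).
f(-3.7486) = 1*(-3.7486)^2 + 4*(-3.7486) - 8 = -8.9424
Step 2: Evaluate g(x).
g(-3.7486) = 2*-3.7486 - 14 = -21.4972
Step 3: Compute Lagrangian.
L = -8.9424 + 10*-21.4972 = -223.9144


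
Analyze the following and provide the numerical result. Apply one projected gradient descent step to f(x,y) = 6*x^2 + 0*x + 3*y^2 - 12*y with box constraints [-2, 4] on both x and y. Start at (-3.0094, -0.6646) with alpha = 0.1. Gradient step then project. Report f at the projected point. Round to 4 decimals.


Step 1: Compute gradient at (-3.0094, -0.6646).
grad_x = 2*6*-3.0094 + 0 = -36.1128
grad_y = 2*3*-0.6646 - 12 = -15.9876
Step 2: Gradient step.
x_raw = -3.0094 - 0.1*-36.1128 = 0.6019
y_raw = -0.6646 - 0.1*-15.9876 = 0.9342
Step 3: Project onto [-2, 4].
x_proj = clip(0.6019) = 0.6019
y_proj = clip(0.9342) = 0.9342
Step 4: Evaluate f.
f(0.6019, 0.9342) = -6.4184


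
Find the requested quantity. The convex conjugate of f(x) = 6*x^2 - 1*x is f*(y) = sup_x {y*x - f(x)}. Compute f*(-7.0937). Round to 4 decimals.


f*(y) = sup_x {y*x - a*x^2 - b*x} = sup_x {(y-b)*x - a*x^2}
FOC: (y - b) - 2a*x = 0 => x* = (y - b)/(2a)
x* = (-7.0937 + 1)/(2*6) = -0.5078
f*(-7.0937) = (y-b)^2/(4a) = (-7.0937 + 1)^2/(4*6)
= 37.1332/24 = 1.5472


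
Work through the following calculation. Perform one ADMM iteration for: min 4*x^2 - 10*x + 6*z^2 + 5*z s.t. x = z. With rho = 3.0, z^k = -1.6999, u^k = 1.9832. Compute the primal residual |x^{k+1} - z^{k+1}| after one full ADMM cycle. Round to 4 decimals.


ADMM iteration with rho = 3.0, z^k = -1.6999, u^k = 1.9832
Step 1: x-update.
Minimize 4*x^2 - 10*x + (3.0/2)*(x + 1.6999 + 1.9832)^2
FOC: (2*4 + 3.0)*x = 10 + 3.0*(-1.6999 - 1.9832)
x^{k+1} = -0.0954
Step 2: z-update.
Minimize 6*z^2 + 5*z + (3.0/2)*(-0.0954 - z + 1.9832)^2
FOC: (2*6 + 3.0)*z = -5 + 3.0*(-0.0954 + 1.9832)
z^{k+1} = 0.0442
Step 3: u-update.
u^{k+1} = 1.9832 - 0.0954 - 0.0442 = 1.8436
Step 4: Primal residual = |-0.0954 - 0.0442| = 0.1396


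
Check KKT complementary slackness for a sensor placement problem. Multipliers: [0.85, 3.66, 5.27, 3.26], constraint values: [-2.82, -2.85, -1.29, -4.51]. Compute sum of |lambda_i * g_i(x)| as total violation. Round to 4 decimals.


KKT complementary slackness check:
lambda_1 * g_1 = 0.85 * -2.82 = -2.397
lambda_2 * g_2 = 3.66 * -2.85 = -10.431
lambda_3 * g_3 = 5.27 * -1.29 = -6.7983
lambda_4 * g_4 = 3.26 * -4.51 = -14.7026
Total violation = 2.397 + 10.431 + 6.7983 + 14.7026 = 34.3289


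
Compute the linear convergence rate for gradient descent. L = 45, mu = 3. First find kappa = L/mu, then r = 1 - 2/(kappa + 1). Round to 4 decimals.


Step 1: Compute the condition number.
kappa = L/mu = 45/3 = 15.0
Step 2: Compute the convergence rate.
r = 1 - 2/(kappa + 1) = 1 - 2*mu/(L + mu) = (L - mu)/(L + mu) = 42/48 = 0.875


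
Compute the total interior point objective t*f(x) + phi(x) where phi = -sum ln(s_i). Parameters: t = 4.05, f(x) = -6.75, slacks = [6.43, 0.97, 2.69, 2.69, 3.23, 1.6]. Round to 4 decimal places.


Step 1: Compute log-barrier.
ln values: [1.861, -0.0305, 0.9895, 0.9895, 1.1725, 0.47]
phi = -(1.861 - 0.0305 + 0.9895 + 0.9895 + 1.1725 + 0.47) = -5.4521
Step 2: Compute augmented objective.
t*f(x) = 4.05*-6.75 = -27.3375
Total = -27.3375 - 5.4521 = -32.7896


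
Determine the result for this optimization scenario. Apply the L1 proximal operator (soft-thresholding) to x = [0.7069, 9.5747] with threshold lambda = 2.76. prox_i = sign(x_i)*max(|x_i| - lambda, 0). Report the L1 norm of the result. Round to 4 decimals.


Soft-thresholding with lambda = 2.76:
prox(0.7069) = sign(0.7069)*max(|0.7069| - 2.76, 0) = 0.0
prox(9.5747) = sign(9.5747)*max(|9.5747| - 2.76, 0) = 6.8147
prox(x) = [0.0, 6.8147]
||prox(x)||_1 = 0.0 + 6.8147 = 6.8147


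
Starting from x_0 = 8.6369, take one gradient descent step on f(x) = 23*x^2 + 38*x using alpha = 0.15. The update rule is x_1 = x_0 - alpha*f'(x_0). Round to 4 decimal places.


We compute the gradient at x_0 and apply the update.
f'(x) = 46*x + 38
f'(8.6369) = 46*8.6369 + 38 = 435.2974
x_1 = 8.6369 - 0.15*435.2974 = -56.6577


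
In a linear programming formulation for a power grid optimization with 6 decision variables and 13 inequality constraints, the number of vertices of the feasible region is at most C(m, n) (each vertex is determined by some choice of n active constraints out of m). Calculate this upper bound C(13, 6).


Each vertex corresponds to some choice of n active constraints out of m, so the number of vertices is at most C(m, n) = m! / (n!(m-n)!).
m = 13, n = 6
Numerator: 13 * 12 * 11 * 10 * 9 * 8
Denominator: 6! = 720
C(13, 6) = 1716


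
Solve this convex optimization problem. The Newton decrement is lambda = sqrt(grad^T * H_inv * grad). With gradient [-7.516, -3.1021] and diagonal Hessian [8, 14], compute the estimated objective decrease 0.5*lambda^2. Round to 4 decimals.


Step 1: H is diagonal, so H^(-1) * g = [-0.9395, -0.2216].
Step 2: g^T H^(-1) g = sum_i g_i^2 / H_ii
  = (-7.516)^2/8 + (-3.1021)^2/14
  = 7.0613 + 0.6874 = 7.7486
Step 3: Objective decrease = 0.5 * g^T H^(-1) g = 3.8743


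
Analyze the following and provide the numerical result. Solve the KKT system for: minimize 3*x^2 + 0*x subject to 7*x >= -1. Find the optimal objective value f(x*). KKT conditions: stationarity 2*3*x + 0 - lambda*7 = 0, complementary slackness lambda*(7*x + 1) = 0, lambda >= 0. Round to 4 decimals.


Step 1: Try lambda = 0 (constraint inactive).
Stationarity: 2*3*x + 0 = 0
x* = 0/(2*3) = 0.0
Check constraint: 7*0.0 = 0.0 >= -1 -- satisfied.
Step 2: Compute optimal value.
f(x*) = 3*0.0^2 + 0*0.0 = 0.0


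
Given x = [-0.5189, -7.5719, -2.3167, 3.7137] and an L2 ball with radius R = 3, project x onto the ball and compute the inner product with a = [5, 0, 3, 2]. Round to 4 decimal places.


Step 1: Compute ||x|| (intermediates to 6 decimals).
||x|| = sqrt((-0.5189)^2 + (-7.5719)^2 + (-2.3167)^2 + 3.7137^2) = 8.761369
Step 2: Project.
Since ||x|| > R, scale = R/||x|| = 3/8.761369 = 0.342412, proj(x) = scale * x
proj(x) = [-0.177678, -2.592709, -0.793266, 1.271615]
Step 3: Dot product.
a^T * proj(x) = 5*(-0.177678) + 0*(-2.592709) + 3*(-0.793266) + 2*1.271615 = -0.725


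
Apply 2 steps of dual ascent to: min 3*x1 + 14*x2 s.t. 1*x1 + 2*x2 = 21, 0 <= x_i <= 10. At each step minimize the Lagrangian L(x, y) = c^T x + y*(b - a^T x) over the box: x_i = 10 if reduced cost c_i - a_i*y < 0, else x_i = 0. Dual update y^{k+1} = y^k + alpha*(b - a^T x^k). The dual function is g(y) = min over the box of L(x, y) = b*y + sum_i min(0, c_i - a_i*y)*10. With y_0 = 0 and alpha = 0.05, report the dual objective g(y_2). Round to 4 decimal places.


Dual ascent for LP: min 3*x1 + 14*x2, 1*x1 + 2*x2 = 21, 0 <= x_i <= 10
Step 1: y^k = 0.0, reduced costs: (3.0, 14.0)
  x^k = (0.0, 0.0), subgradient = b - a^T x = 21.0
  y^{k+1} = 0.0 + 0.05*21.0 = 1.05
Step 2: y^k = 1.05, reduced costs: (1.95, 11.9)
  x^k = (0.0, 0.0), subgradient = b - a^T x = 21.0
  y^{k+1} = 1.05 + 0.05*21.0 = 2.1
Dual objective at y_2 = 2.1: reduced costs (0.9, 9.8), box minimizer x = (0.0, 0.0)
g(y_2) = b*y + (c1 - a1*y)*x1 + (c2 - a2*y)*x2 = 21*2.1 + 0.9*0.0 + 9.8*0.0 = 44.1 + 0.0 + 0.0 = 44.1


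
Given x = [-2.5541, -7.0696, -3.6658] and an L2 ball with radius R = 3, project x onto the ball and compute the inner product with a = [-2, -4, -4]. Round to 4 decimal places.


Step 1: Compute ||x|| (intermediates to 6 decimals).
||x|| = sqrt((-2.5541)^2 + (-7.0696)^2 + (-3.6658)^2) = 8.363059
Step 2: Project.
Since ||x|| > R, scale = R/||x|| = 3/8.363059 = 0.35872, proj(x) = scale * x
proj(x) = [-0.916207, -2.536007, -1.314996]
Step 3: Dot product.
a^T * proj(x) = -2*(-0.916207) - 4*(-2.536007) - 4*(-1.314996) = 17.2364


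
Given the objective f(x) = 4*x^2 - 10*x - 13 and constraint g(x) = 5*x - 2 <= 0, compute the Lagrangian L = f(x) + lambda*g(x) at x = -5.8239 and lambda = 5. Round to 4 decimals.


Step 1: Evaluate f(x).
f(-5.8239) = 4*(-5.8239)^2 - 10*(-5.8239) - 13 = 180.9102
Step 2: Evaluate g(x).
g(-5.8239) = 5*-5.8239 - 2 = -31.1195
Step 3: Compute Lagrangian.
L = 180.9102 + 5*-31.1195 = 25.3127


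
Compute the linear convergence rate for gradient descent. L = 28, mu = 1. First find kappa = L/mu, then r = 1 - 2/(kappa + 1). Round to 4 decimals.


Step 1: Compute the condition number.
kappa = L/mu = 28/1 = 28.0
Step 2: Compute the convergence rate.
r = 1 - 2/(kappa + 1) = 1 - 2*mu/(L + mu) = (L - mu)/(L + mu) = 27/29 = 0.931


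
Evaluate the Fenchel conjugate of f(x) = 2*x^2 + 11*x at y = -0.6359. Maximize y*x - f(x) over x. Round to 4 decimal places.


f*(y) = sup_x {y*x - a*x^2 - b*x} = sup_x {(y-b)*x - a*x^2}
FOC: (y - b) - 2a*x = 0 => x* = (y - b)/(2a)
x* = (-0.6359 - 11)/(2*2) = -2.909
f*(-0.6359) = (y-b)^2/(4a) = (-0.6359 - 11)^2/(4*2)
= 135.3942/8 = 16.9243


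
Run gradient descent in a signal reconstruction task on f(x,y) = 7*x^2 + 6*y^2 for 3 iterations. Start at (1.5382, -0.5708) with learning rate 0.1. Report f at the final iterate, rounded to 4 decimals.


Gradient descent on f(x,y) = 7*x^2 + 6*y^2.
Starting point: (1.5382, -0.5708), alpha = 0.1
Step 1: grad_x = 2*7*1.5382 = 21.5348, grad_y = 2*6*-0.5708 = -6.8496
  x_1 = 1.5382 - 0.1*21.5348 = -0.6153
  y_1 = -0.5708 - 0.1*-6.8496 = 0.1142
Step 2: grad_x = 2*7*-0.6153 = -8.6139, grad_y = 2*6*0.1142 = 1.3699
  x_2 = -0.6153 - 0.1*-8.6139 = 0.2461
  y_2 = 0.1142 - 0.1*1.3699 = -0.0228
Step 3: grad_x = 2*7*0.2461 = 3.4456, grad_y = 2*6*-0.0228 = -0.274
  x_3 = 0.2461 - 0.1*3.4456 = -0.0984
  y_3 = -0.0228 - 0.1*-0.274 = 0.0046
f(-0.0984, 0.0046) = 7*(-0.0984)^2 + 6*0.0046^2 = 0.068


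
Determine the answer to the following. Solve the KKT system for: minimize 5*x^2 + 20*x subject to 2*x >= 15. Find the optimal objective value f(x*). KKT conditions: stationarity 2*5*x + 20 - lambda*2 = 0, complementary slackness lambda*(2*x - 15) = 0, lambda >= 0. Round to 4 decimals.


Step 1: Try lambda = 0 (constraint inactive).
x_unc = -20/(2*5) = -2.0
Check: 2*-2.0 = -4.0 < 15 -- violated!
Step 2: Constraint must be active: 2*x = 15
x* = 15/2 = 7.5
lambda = (2*5*7.5 + 20)/2 = 47.5
Step 3: Compute optimal value.
f(x*) = 5*7.5^2 + 20*7.5 = 431.25


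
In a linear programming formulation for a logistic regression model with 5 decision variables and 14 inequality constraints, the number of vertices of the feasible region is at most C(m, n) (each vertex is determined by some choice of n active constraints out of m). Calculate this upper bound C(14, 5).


Each vertex corresponds to some choice of n active constraints out of m, so the number of vertices is at most C(m, n) = m! / (n!(m-n)!).
m = 14, n = 5
Numerator: 14 * 13 * 12 * 11 * 10
Denominator: 5! = 120
C(14, 5) = 2002


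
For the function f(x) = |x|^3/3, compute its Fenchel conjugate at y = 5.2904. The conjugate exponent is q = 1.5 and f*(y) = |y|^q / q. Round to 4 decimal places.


The conjugate exponent q satisfies 1/p + 1/q = 1.
p = 3, so q = 3/(3 - 1) = 1.5
|y|^q = 5.2904^1.5 = 12.1684
f*(5.2904) = 12.1684 / 1.5 = 8.1123


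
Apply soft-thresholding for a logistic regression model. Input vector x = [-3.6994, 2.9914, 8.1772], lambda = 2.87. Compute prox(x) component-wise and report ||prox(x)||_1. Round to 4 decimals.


Soft-thresholding with lambda = 2.87:
prox(-3.6994) = sign(-3.6994)*max(|-3.6994| - 2.87, 0) = -0.8294
prox(2.9914) = sign(2.9914)*max(|2.9914| - 2.87, 0) = 0.1214
prox(8.1772) = sign(8.1772)*max(|8.1772| - 2.87, 0) = 5.3072
prox(x) = [-0.8294, 0.1214, 5.3072]
||prox(x)||_1 = 0.8294 + 0.1214 + 5.3072 = 6.258


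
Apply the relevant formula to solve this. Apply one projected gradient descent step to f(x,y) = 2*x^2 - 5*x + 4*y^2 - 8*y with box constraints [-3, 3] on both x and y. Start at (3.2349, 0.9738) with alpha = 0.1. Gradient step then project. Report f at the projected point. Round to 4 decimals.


Step 1: Compute gradient at (3.2349, 0.9738).
grad_x = 2*2*3.2349 - 5 = 7.9396
grad_y = 2*4*0.9738 - 8 = -0.2096
Step 2: Gradient step.
x_raw = 3.2349 - 0.1*7.9396 = 2.4409
y_raw = 0.9738 - 0.1*-0.2096 = 0.9948
Step 3: Project onto [-3, 3].
x_proj = clip(2.4409) = 2.4409
y_proj = clip(0.9948) = 0.9948
Step 4: Evaluate f.
f(2.4409, 0.9948) = -4.2882


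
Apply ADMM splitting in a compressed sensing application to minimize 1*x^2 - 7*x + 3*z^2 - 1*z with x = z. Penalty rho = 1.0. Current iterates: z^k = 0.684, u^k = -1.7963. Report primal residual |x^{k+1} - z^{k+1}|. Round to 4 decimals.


ADMM iteration with rho = 1.0, z^k = 0.684, u^k = -1.7963
Step 1: x-update.
Minimize 1*x^2 - 7*x + (1.0/2)*(x - 0.684 - 1.7963)^2
FOC: (2*1 + 1.0)*x = 7 + 1.0*(0.684 + 1.7963)
x^{k+1} = 3.1601
Step 2: z-update.
Minimize 3*z^2 - 1*z + (1.0/2)*(3.1601 - z - 1.7963)^2
FOC: (2*3 + 1.0)*z = 1 + 1.0*(3.1601 - 1.7963)
z^{k+1} = 0.3377
Step 3: u-update.
u^{k+1} = -1.7963 + 3.1601 - 0.3377 = 1.0261
Step 4: Primal residual = |3.1601 - 0.3377| = 2.8224


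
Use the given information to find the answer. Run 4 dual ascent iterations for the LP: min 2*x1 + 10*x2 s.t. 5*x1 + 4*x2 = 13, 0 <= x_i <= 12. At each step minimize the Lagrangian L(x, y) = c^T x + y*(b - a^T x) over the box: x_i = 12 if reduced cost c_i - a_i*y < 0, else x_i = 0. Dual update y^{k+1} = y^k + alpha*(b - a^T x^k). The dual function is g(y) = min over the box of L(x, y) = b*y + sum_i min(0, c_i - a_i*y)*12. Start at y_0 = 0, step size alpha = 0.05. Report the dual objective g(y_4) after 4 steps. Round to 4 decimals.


Dual ascent for LP: min 2*x1 + 10*x2, 5*x1 + 4*x2 = 13, 0 <= x_i <= 12
Step 1: y^k = 0.0, reduced costs: (2.0, 10.0)
  x^k = (0.0, 0.0), subgradient = b - a^T x = 13.0
  y^{k+1} = 0.0 + 0.05*13.0 = 0.65
Step 2: y^k = 0.65, reduced costs: (-1.25, 7.4)
  x^k = (12.0, 0.0), subgradient = b - a^T x = -47.0
  y^{k+1} = 0.65 + 0.05*-47.0 = -1.7
Step 3: y^k = -1.7, reduced costs: (10.5, 16.8)
  x^k = (0.0, 0.0), subgradient = b - a^T x = 13.0
  y^{k+1} = -1.7 + 0.05*13.0 = -1.05
Step 4: y^k = -1.05, reduced costs: (7.25, 14.2)
  x^k = (0.0, 0.0), subgradient = b - a^T x = 13.0
  y^{k+1} = -1.05 + 0.05*13.0 = -0.4
Dual objective at y_4 = -0.4: reduced costs (4.0, 11.6), box minimizer x = (0.0, 0.0)
g(y_4) = b*y + (c1 - a1*y)*x1 + (c2 - a2*y)*x2 = 13*(-0.4) + 4.0*0.0 + 11.6*0.0 = -5.2 + 0.0 + 0.0 = -5.2


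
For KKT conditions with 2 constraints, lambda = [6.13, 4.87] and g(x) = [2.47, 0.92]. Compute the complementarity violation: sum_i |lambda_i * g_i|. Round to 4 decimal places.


KKT complementary slackness check:
lambda_1 * g_1 = 6.13 * 2.47 = 15.1411
lambda_2 * g_2 = 4.87 * 0.92 = 4.4804
Total violation = 15.1411 + 4.4804 = 19.6215


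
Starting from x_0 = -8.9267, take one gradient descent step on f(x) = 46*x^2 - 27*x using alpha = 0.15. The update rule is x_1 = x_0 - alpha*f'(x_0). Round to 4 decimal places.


We compute the gradient at x_0 and apply the update.
f'(x) = 92*x - 27
f'(-8.9267) = 92*-8.9267 - 27 = -848.2564
x_1 = -8.9267 - 0.15*-848.2564 = 118.3118


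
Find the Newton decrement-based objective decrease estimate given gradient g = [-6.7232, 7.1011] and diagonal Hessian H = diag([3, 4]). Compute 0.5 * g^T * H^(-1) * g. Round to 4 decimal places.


Step 1: H is diagonal, so H^(-1) * g = [-2.2411, 1.7753].
Step 2: g^T H^(-1) g = sum_i g_i^2 / H_ii
  = (-6.7232)^2/3 + (7.1011)^2/4
  = 15.0671 + 12.6064 = 27.6735
Step 3: Objective decrease = 0.5 * g^T H^(-1) g = 13.8368


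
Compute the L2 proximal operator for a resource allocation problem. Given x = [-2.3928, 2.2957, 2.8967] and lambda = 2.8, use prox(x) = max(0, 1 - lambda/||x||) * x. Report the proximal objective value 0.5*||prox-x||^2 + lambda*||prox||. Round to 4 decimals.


Step 1: Compute ||x||.
||x|| = 4.403
Step 2: Compute scaling factor.
scale = max(0, 1 - 2.8/4.403) = 0.3641
Step 3: prox(x) = [-0.8712, 0.8358, 1.0546]
||prox(x)|| = 1.603
Step 4: Proximal objective.
0.5*||prox-x||^2 = 3.92
lambda*||prox|| = 4.4884
Total = 8.4085


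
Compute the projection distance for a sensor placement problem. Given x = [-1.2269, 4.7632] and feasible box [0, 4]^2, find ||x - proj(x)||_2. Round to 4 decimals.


Project each component onto [0, 4].
clip(-1.2269) = 0.0, clip(4.7632) = 4.0
Projection = [0.0, 4.0]
Squared diffs: [1.5053, 0.5825]
Distance = sqrt(2.0878) = 1.4449


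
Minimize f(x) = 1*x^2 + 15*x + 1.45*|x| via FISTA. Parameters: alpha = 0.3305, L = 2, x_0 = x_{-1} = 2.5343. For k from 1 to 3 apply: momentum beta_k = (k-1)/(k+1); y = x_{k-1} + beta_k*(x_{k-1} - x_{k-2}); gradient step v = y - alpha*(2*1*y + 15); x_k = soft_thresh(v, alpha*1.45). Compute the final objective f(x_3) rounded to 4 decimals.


FISTA on f(x) = 1*x^2 + 15*x + 1.45*|x|
L = 2, alpha = 0.3305
Iteration 1: beta = 0.0, y = 2.5343 + 0.0*(2.5343 - 2.5343) = 2.5343
  grad(y) = 20.0686, v = y - alpha*grad = -4.0984
  prox(v) = soft_thresh(-4.0984, 0.4792) = -3.6191
Iteration 2: beta = 0.3333, y = -3.6191 + 0.3333*(-3.6191 - 2.5343) = -5.6703
  grad(y) = 3.6594, v = y - alpha*grad = -6.8797
  prox(v) = soft_thresh(-6.8797, 0.4792) = -6.4005
Iteration 3: beta = 0.5, y = -6.4005 + 0.5*(-6.4005 + 3.6191) = -7.7912
  grad(y) = -0.5824, v = y - alpha*grad = -7.5987
  prox(v) = soft_thresh(-7.5987, 0.4792) = -7.1195
f(x_3) = 1*(-7.1195)^2 + 15*(-7.1195) + 1.45*|-7.1195| = -45.782


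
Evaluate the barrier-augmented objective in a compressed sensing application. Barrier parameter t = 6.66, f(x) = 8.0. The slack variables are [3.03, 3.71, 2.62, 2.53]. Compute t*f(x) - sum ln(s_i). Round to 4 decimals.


Step 1: Compute log-barrier.
ln values: [1.1086, 1.311, 0.9632, 0.9282]
phi = -(1.1086 + 1.311 + 0.9632 + 0.9282) = -4.311
Step 2: Compute augmented objective.
t*f(x) = 6.66*8.0 = 53.28
Total = 53.28 - 4.311 = 48.969


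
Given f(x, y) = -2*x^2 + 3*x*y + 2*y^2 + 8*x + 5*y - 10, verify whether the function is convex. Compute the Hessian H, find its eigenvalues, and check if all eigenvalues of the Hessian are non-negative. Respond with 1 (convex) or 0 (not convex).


The Hessian of f(x,y) = -2*x^2 + 3*x*y + 2*y^2 + 8*x + 5*y - 10 is:
H = [[-4, 3], [3, 4]]
Trace = -4 + 4 = 0
Determinant = -4*4 - (3)^2 = -25
Discriminant = (0)^2 - 4*-25 = 100.0
Eigenvalues: lambda_1 = -5.0, lambda_2 = 5.0
The function is not convex.

0


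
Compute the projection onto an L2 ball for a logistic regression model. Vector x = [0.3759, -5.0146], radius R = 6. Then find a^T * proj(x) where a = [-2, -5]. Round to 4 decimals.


Step 1: Compute ||x|| (intermediates to 6 decimals).
||x|| = sqrt(0.3759^2 + (-5.0146)^2) = 5.028669
Step 2: Project.
Since ||x|| <= R, proj = x (no scaling needed).
proj(x) = [0.3759, -5.0146]
Step 3: Dot product.
a^T * proj(x) = -2*0.3759 - 5*(-5.0146) = 24.3212


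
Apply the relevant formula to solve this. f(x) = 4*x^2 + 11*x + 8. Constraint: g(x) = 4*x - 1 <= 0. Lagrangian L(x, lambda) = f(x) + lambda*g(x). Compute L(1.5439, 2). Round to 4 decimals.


Step 1: Evaluate f(x).
f(1.5439) = 4*1.5439^2 + 11*1.5439 + 8 = 34.5174
Step 2: Evaluate g(x).
g(1.5439) = 4*1.5439 - 1 = 5.1756
Step 3: Compute Lagrangian.
L = 34.5174 + 2*5.1756 = 44.8686


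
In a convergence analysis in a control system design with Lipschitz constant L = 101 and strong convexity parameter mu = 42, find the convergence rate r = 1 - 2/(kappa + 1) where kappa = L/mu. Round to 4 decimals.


Step 1: Compute the condition number.
kappa = L/mu = 101/42 = 2.4048
Step 2: Compute the convergence rate.
r = 1 - 2/(kappa + 1) = 1 - 2*mu/(L + mu) = (L - mu)/(L + mu) = 59/143 = 0.4126


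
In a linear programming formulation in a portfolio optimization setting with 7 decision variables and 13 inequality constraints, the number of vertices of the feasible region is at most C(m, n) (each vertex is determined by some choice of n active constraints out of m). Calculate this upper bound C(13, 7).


Each vertex corresponds to some choice of n active constraints out of m, so the number of vertices is at most C(m, n) = m! / (n!(m-n)!).
m = 13, n = 7
Numerator: 13 * 12 * 11 * 10 * 9 * 8 * 7
Denominator: 7! = 5040
C(13, 7) = 1716


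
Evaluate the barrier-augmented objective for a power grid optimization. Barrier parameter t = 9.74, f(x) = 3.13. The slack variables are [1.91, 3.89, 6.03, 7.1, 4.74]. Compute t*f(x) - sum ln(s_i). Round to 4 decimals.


Step 1: Compute log-barrier.
ln values: [0.6471, 1.3584, 1.7967, 1.9601, 1.556]
phi = -(0.6471 + 1.3584 + 1.7967 + 1.9601 + 1.556) = -7.3184
Step 2: Compute augmented objective.
t*f(x) = 9.74*3.13 = 30.4862
Total = 30.4862 - 7.3184 = 23.1678


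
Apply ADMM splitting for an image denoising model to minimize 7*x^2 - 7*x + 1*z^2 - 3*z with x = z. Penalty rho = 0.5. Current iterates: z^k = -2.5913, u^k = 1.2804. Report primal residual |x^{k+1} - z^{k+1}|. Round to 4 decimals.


ADMM iteration with rho = 0.5, z^k = -2.5913, u^k = 1.2804
Step 1: x-update.
Minimize 7*x^2 - 7*x + (0.5/2)*(x + 2.5913 + 1.2804)^2
FOC: (2*7 + 0.5)*x = 7 + 0.5*(-2.5913 - 1.2804)
x^{k+1} = 0.3493
Step 2: z-update.
Minimize 1*z^2 - 3*z + (0.5/2)*(0.3493 - z + 1.2804)^2
FOC: (2*1 + 0.5)*z = 3 + 0.5*(0.3493 + 1.2804)
z^{k+1} = 1.5259
Step 3: u-update.
u^{k+1} = 1.2804 + 0.3493 - 1.5259 = 0.1037
Step 4: Primal residual = |0.3493 - 1.5259| = 1.1767


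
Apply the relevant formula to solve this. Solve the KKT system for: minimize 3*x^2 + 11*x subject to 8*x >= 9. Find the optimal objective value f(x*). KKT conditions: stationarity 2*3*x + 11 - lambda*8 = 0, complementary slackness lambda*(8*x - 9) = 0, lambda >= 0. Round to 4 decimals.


Step 1: Try lambda = 0 (constraint inactive).
x_unc = -11/(2*3) = -1.8333
Check: 8*-1.8333 = -14.6664 < 9 -- violated!
Step 2: Constraint must be active: 8*x = 9
x* = 9/8 = 1.125
lambda = (2*3*1.125 + 11)/8 = 2.2188
Step 3: Compute optimal value.
f(x*) = 3*1.125^2 + 11*1.125 = 16.1719


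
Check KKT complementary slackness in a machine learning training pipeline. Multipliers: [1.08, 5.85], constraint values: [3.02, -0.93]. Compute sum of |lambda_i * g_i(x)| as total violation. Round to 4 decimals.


KKT complementary slackness check:
lambda_1 * g_1 = 1.08 * 3.02 = 3.2616
lambda_2 * g_2 = 5.85 * -0.93 = -5.4405
Total violation = 3.2616 + 5.4405 = 8.7021


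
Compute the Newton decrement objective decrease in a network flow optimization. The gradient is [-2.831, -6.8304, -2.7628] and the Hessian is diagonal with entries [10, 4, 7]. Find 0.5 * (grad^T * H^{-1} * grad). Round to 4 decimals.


Step 1: H is diagonal, so H^(-1) * g = [-0.2831, -1.7076, -0.3947].
Step 2: g^T H^(-1) g = sum_i g_i^2 / H_ii
  = (-2.831)^2/10 + (-6.8304)^2/4 + (-2.7628)^2/7
  = 0.8015 + 11.6636 + 1.0904 = 13.5555
Step 3: Objective decrease = 0.5 * g^T H^(-1) g = 6.7777


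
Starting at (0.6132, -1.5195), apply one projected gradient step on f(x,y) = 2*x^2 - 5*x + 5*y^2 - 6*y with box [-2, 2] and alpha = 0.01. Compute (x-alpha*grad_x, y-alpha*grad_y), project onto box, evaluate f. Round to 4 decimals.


Step 1: Compute gradient at (0.6132, -1.5195).
grad_x = 2*2*0.6132 - 5 = -2.5472
grad_y = 2*5*-1.5195 - 6 = -21.195
Step 2: Gradient step.
x_raw = 0.6132 - 0.01*-2.5472 = 0.6387
y_raw = -1.5195 - 0.01*-21.195 = -1.3076
Step 3: Project onto [-2, 2].
x_proj = clip(0.6387) = 0.6387
y_proj = clip(-1.3076) = -1.3076
Step 4: Evaluate f.
f(0.6387, -1.3076) = 14.0162


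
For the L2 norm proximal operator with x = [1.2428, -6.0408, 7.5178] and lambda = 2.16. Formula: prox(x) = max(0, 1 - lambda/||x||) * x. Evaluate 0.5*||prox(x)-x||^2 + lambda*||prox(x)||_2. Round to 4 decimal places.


Step 1: Compute ||x||.
||x|| = 9.7238
Step 2: Compute scaling factor.
scale = max(0, 1 - 2.16/9.7238) = 0.7779
Step 3: prox(x) = [0.9667, -4.6989, 5.8478]
||prox(x)|| = 7.5638
Step 4: Proximal objective.
0.5*||prox-x||^2 = 2.3328
lambda*||prox|| = 16.3378
Total = 18.6707


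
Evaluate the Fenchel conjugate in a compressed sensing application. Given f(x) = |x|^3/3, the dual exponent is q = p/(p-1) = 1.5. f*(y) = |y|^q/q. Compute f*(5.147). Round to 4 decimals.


The conjugate exponent q satisfies 1/p + 1/q = 1.
p = 3, so q = 3/(3 - 1) = 1.5
|y|^q = 5.147^1.5 = 11.677
f*(5.147) = 11.677 / 1.5 = 7.7847


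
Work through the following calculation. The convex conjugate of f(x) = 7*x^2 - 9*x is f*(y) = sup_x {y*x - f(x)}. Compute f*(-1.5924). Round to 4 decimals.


f*(y) = sup_x {y*x - a*x^2 - b*x} = sup_x {(y-b)*x - a*x^2}
FOC: (y - b) - 2a*x = 0 => x* = (y - b)/(2a)
x* = (-1.5924 + 9)/(2*7) = 0.5291
f*(-1.5924) = (y-b)^2/(4a) = (-1.5924 + 9)^2/(4*7)
= 54.8725/28 = 1.9597
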